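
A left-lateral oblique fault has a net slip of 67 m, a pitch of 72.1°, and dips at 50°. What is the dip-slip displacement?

dip-slip = net slip × sin(rake) = 67 m × sin(72.1°) = 63.8 m

63.8 m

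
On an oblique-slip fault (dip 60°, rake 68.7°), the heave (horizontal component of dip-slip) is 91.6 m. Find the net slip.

dip-slip = heave / cos(dip) = 91.6 / cos(60°) = 183.2 m
net slip = dip-slip / sin(rake) = 183.2 / sin(68.7°) = 197 m

197 m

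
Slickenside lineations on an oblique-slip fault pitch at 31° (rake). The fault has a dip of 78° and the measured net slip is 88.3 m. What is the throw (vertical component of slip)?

44.5 m

dip-slip = net slip × sin(rake) = 88.3 m × sin(31°) = 45.48 m
throw = dip-slip × sin(dip) = 45.48 × sin(78°) = 44.5 m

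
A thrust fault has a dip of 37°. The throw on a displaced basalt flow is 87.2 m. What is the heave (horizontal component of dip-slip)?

heave = throw / tan(dip) = 87.2 / tan(37°) = 116 m

116 m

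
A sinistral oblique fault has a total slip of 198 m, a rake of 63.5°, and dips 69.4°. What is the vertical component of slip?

166 m

dip-slip = net slip × sin(rake) = 198 m × sin(63.5°) = 177.2 m
throw = dip-slip × sin(dip) = 177.2 × sin(69.4°) = 166 m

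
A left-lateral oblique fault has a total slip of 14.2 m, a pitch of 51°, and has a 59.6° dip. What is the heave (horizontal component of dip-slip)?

5.58 m

dip-slip = net slip × sin(rake) = 14.2 m × sin(51°) = 11.04 m
heave = dip-slip × cos(dip) = 11.04 × cos(59.6°) = 5.58 m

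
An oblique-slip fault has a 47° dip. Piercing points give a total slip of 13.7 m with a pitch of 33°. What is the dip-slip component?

7.46 m

dip-slip = net slip × sin(rake) = 13.7 m × sin(33°) = 7.46 m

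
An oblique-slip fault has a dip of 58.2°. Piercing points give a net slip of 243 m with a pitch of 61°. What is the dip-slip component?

213 m

dip-slip = net slip × sin(rake) = 243 m × sin(61°) = 213 m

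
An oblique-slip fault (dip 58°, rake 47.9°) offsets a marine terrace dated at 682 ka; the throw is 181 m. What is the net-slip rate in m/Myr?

422 m/Myr

dip-slip = throw / sin(dip) = 181 / sin(58°) = 213.4 m
net slip = dip-slip / sin(rake) = 213.4 / sin(47.9°) = 287.7 m
rate = 287.7 m / 682 ka = 0.000422 m/yr = 422 m/Myr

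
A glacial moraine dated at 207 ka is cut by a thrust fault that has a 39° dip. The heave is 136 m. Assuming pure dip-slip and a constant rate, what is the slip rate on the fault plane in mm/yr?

dip-slip = heave / cos(dip) = 136 m / cos(39°) = 175 m
rate = 175 m / 207 ka = 0.000845 m/yr = 0.845 mm/yr

0.845 mm/yr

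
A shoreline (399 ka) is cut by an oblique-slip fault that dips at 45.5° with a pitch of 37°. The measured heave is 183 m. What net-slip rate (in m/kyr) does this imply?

dip-slip = heave / cos(dip) = 183 / cos(45.5°) = 261.1 m
net slip = dip-slip / sin(rake) = 261.1 / sin(37°) = 433.8 m
rate = 433.8 m / 399 ka = 0.00109 m/yr = 1.09 m/kyr

1.09 m/kyr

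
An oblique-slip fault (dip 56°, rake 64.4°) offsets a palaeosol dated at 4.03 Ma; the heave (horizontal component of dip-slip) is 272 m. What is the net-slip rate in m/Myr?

134 m/Myr

dip-slip = heave / cos(dip) = 272 / cos(56°) = 486.4 m
net slip = dip-slip / sin(rake) = 486.4 / sin(64.4°) = 539.4 m
rate = 539.4 m / 4.03 Ma = 0.000134 m/yr = 134 m/Myr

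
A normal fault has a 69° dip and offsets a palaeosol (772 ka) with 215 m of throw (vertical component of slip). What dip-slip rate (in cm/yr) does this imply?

dip-slip = throw / sin(dip) = 215 m / sin(69°) = 230.3 m
rate = 230.3 m / 772 ka = 0.000298 m/yr = 0.0298 cm/yr

0.0298 cm/yr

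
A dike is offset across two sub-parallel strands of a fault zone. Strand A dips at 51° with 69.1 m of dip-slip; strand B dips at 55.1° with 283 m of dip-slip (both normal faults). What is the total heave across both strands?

205 m

heave_A = 69.1 × cos(51°) = 43.49 m
heave_B = 283 × cos(55.1°) = 161.9 m
total = 43.49 + 161.9 = 205 m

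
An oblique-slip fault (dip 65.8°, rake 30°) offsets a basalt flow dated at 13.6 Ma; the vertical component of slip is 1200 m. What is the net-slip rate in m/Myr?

193 m/Myr

dip-slip = throw / sin(dip) = 1200 / sin(65.8°) = 1316 m
net slip = dip-slip / sin(rake) = 1316 / sin(30°) = 2631 m
rate = 2631 m / 13.6 Ma = 0.000193 m/yr = 193 m/Myr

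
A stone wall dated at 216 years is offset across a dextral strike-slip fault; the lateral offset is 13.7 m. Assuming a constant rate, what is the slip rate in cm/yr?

6.34 cm/yr

rate = 13.7 m / 216 years = 0.0634 m/yr = 6.34 cm/yr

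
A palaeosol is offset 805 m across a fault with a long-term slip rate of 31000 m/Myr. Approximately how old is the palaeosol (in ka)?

age = offset / rate = 805 m / (31000 m/Myr) = 26000 yr = 26 ka

26 ka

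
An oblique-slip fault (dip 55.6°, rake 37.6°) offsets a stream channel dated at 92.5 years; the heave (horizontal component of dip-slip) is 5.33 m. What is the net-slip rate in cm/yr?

dip-slip = heave / cos(dip) = 5.33 / cos(55.6°) = 9.434 m
net slip = dip-slip / sin(rake) = 9.434 / sin(37.6°) = 15.46 m
rate = 15.46 m / 92.5 years = 0.167 m/yr = 16.7 cm/yr

16.7 cm/yr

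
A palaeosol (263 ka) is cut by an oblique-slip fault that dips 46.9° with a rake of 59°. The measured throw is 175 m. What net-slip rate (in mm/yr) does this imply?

dip-slip = throw / sin(dip) = 175 / sin(46.9°) = 239.7 m
net slip = dip-slip / sin(rake) = 239.7 / sin(59°) = 279.6 m
rate = 279.6 m / 263 ka = 0.00106 m/yr = 1.06 mm/yr

1.06 mm/yr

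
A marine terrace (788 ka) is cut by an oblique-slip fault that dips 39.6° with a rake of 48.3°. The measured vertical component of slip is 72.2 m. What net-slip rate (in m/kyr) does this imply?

dip-slip = throw / sin(dip) = 72.2 / sin(39.6°) = 113.3 m
net slip = dip-slip / sin(rake) = 113.3 / sin(48.3°) = 151.7 m
rate = 151.7 m / 788 ka = 0.000193 m/yr = 0.193 m/kyr

0.193 m/kyr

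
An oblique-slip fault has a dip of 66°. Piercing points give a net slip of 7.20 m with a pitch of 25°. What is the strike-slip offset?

6.53 m

strike-slip = net slip × cos(rake) = 7.20 m × cos(25°) = 6.53 m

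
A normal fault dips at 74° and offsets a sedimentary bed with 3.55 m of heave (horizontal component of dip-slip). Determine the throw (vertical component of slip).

throw = heave × tan(dip) = 3.55 × tan(74°) = 12.4 m

12.4 m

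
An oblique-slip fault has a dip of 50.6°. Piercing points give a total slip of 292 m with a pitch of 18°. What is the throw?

dip-slip = net slip × sin(rake) = 292 m × sin(18°) = 90.23 m
throw = dip-slip × sin(dip) = 90.23 × sin(50.6°) = 69.7 m

69.7 m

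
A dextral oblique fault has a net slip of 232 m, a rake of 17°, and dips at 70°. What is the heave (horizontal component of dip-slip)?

dip-slip = net slip × sin(rake) = 232 m × sin(17°) = 67.83 m
heave = dip-slip × cos(dip) = 67.83 × cos(70°) = 23.2 m

23.2 m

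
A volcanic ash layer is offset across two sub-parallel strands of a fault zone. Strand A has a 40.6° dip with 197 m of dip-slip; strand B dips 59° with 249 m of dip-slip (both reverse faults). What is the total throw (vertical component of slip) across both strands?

throw_A = 197 × sin(40.6°) = 128.2 m
throw_B = 249 × sin(59°) = 213.4 m
total = 128.2 + 213.4 = 342 m

342 m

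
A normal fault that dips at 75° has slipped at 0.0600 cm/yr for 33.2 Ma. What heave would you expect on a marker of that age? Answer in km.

5.16 km

dip-slip = rate × time = 0.0600 cm/yr × 33.2 Ma = 19920 m
heave = dip-slip × cos(dip) = 19920 × cos(75°) = 5160 m = 5.16 km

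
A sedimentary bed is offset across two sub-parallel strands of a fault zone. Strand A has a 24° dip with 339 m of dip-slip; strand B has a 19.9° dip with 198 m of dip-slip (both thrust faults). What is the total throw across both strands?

throw_A = 339 × sin(24°) = 137.9 m
throw_B = 198 × sin(19.9°) = 67.40 m
total = 137.9 + 67.40 = 205 m

205 m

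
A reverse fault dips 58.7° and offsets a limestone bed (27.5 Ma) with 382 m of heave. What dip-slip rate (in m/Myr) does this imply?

dip-slip = heave / cos(dip) = 382 m / cos(58.7°) = 735.3 m
rate = 735.3 m / 27.5 Ma = 0.0000267 m/yr = 26.7 m/Myr

26.7 m/Myr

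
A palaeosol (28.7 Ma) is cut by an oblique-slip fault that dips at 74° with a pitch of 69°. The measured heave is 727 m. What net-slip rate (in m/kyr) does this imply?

dip-slip = heave / cos(dip) = 727 / cos(74°) = 2638 m
net slip = dip-slip / sin(rake) = 2638 / sin(69°) = 2825 m
rate = 2825 m / 28.7 Ma = 0.0000984 m/yr = 0.0984 m/kyr

0.0984 m/kyr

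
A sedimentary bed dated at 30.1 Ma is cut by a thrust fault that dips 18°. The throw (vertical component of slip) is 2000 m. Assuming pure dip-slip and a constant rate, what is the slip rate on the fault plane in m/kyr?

0.215 m/kyr

dip-slip = throw / sin(dip) = 2000 m / sin(18°) = 6472 m
rate = 6472 m / 30.1 Ma = 0.000215 m/yr = 0.215 m/kyr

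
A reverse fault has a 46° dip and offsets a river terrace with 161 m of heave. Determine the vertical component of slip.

167 m

throw = heave × tan(dip) = 161 × tan(46°) = 167 m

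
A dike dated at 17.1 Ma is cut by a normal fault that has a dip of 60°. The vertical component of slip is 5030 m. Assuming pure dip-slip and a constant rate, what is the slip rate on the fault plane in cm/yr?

0.0340 cm/yr

dip-slip = throw / sin(dip) = 5030 m / sin(60°) = 5808 m
rate = 5808 m / 17.1 Ma = 0.000340 m/yr = 0.0340 cm/yr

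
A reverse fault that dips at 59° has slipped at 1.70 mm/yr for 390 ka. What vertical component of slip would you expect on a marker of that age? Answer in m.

dip-slip = rate × time = 1.70 mm/yr × 390 ka = 663 m
throw = dip-slip × sin(dip) = 663 × sin(59°) = 568 m

568 m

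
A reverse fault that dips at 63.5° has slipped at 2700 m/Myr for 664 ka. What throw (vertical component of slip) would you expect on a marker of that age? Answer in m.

dip-slip = rate × time = 2700 m/Myr × 664 ka = 1793 m
throw = dip-slip × sin(dip) = 1793 × sin(63.5°) = 1600 m

1600 m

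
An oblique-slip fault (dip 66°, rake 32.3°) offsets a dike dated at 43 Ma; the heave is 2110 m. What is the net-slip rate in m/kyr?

dip-slip = heave / cos(dip) = 2110 / cos(66°) = 5188 m
net slip = dip-slip / sin(rake) = 5188 / sin(32.3°) = 9708 m
rate = 9708 m / 43 Ma = 0.000226 m/yr = 0.226 m/kyr

0.226 m/kyr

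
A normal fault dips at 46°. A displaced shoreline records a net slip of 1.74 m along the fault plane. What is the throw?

throw = dip-slip × sin(dip) = 1.74 m × sin(46°) = 1.25 m

1.25 m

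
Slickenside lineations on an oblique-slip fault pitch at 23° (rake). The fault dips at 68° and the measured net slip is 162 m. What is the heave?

23.7 m

dip-slip = net slip × sin(rake) = 162 m × sin(23°) = 63.30 m
heave = dip-slip × cos(dip) = 63.30 × cos(68°) = 23.7 m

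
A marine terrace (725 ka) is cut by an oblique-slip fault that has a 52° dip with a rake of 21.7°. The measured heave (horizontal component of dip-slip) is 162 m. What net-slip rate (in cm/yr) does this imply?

dip-slip = heave / cos(dip) = 162 / cos(52°) = 263.1 m
net slip = dip-slip / sin(rake) = 263.1 / sin(21.7°) = 711.7 m
rate = 711.7 m / 725 ka = 0.000982 m/yr = 0.0982 cm/yr

0.0982 cm/yr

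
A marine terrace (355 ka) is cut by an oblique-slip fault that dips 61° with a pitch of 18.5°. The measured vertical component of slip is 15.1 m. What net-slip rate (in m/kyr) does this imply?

0.153 m/kyr

dip-slip = throw / sin(dip) = 15.1 / sin(61°) = 17.26 m
net slip = dip-slip / sin(rake) = 17.26 / sin(18.5°) = 54.41 m
rate = 54.41 m / 355 ka = 0.000153 m/yr = 0.153 m/kyr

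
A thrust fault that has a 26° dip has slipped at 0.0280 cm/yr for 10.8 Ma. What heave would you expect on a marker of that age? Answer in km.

dip-slip = rate × time = 0.0280 cm/yr × 10.8 Ma = 3024 m
heave = dip-slip × cos(dip) = 3024 × cos(26°) = 2720 m = 2.72 km

2.72 km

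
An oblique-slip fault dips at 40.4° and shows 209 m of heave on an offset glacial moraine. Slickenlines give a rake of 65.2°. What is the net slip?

dip-slip = heave / cos(dip) = 209 / cos(40.4°) = 274.4 m
net slip = dip-slip / sin(rake) = 274.4 / sin(65.2°) = 302 m

302 m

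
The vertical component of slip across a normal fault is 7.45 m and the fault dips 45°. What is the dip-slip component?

dip-slip = throw / sin(dip) = 7.45 / sin(45°) = 10.5 m

10.5 m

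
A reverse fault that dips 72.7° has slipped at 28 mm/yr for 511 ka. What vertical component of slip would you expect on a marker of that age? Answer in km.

13.7 km

dip-slip = rate × time = 28 mm/yr × 511 ka = 14310 m
throw = dip-slip × sin(dip) = 14310 × sin(72.7°) = 13700 m = 13.7 km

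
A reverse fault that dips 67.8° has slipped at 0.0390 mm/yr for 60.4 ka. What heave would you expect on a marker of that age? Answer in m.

dip-slip = rate × time = 0.0390 mm/yr × 60.4 ka = 2.356 m
heave = dip-slip × cos(dip) = 2.356 × cos(67.8°) = 0.890 m

0.890 m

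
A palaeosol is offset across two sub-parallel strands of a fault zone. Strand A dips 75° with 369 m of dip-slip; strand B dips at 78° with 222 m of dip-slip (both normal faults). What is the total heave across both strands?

heave_A = 369 × cos(75°) = 95.50 m
heave_B = 222 × cos(78°) = 46.16 m
total = 95.50 + 46.16 = 142 m

142 m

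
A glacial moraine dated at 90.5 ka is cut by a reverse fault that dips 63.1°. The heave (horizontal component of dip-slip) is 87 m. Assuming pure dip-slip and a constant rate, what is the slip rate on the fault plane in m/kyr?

2.12 m/kyr

dip-slip = heave / cos(dip) = 87 m / cos(63.1°) = 192.3 m
rate = 192.3 m / 90.5 ka = 0.00212 m/yr = 2.12 m/kyr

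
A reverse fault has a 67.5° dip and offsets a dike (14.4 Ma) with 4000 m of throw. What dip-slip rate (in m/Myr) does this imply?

301 m/Myr

dip-slip = throw / sin(dip) = 4000 m / sin(67.5°) = 4330 m
rate = 4330 m / 14.4 Ma = 0.000301 m/yr = 301 m/Myr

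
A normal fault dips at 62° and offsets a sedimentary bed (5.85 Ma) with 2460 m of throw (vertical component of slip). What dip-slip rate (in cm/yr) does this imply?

0.0476 cm/yr

dip-slip = throw / sin(dip) = 2460 m / sin(62°) = 2786 m
rate = 2786 m / 5.85 Ma = 0.000476 m/yr = 0.0476 cm/yr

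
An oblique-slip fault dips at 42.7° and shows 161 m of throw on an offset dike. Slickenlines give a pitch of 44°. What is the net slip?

342 m

dip-slip = throw / sin(dip) = 161 / sin(42.7°) = 237.4 m
net slip = dip-slip / sin(rake) = 237.4 / sin(44°) = 342 m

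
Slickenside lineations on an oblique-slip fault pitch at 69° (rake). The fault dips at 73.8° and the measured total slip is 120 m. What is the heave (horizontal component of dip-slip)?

dip-slip = net slip × sin(rake) = 120 m × sin(69°) = 112 m
heave = dip-slip × cos(dip) = 112 × cos(73.8°) = 31.3 m

31.3 m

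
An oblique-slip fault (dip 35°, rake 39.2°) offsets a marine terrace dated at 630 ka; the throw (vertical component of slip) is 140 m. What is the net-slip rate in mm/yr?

0.613 mm/yr

dip-slip = throw / sin(dip) = 140 / sin(35°) = 244.1 m
net slip = dip-slip / sin(rake) = 244.1 / sin(39.2°) = 386.2 m
rate = 386.2 m / 630 ka = 0.000613 m/yr = 0.613 mm/yr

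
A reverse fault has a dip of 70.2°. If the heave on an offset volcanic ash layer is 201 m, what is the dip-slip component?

593 m

dip-slip = heave / cos(dip) = 201 / cos(70.2°) = 593 m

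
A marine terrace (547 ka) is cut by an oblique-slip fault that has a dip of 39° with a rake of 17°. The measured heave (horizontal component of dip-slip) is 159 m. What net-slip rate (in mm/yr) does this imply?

dip-slip = heave / cos(dip) = 159 / cos(39°) = 204.6 m
net slip = dip-slip / sin(rake) = 204.6 / sin(17°) = 699.8 m
rate = 699.8 m / 547 ka = 0.00128 m/yr = 1.28 mm/yr

1.28 mm/yr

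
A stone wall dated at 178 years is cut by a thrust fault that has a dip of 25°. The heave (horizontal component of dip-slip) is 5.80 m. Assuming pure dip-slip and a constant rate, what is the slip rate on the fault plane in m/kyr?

dip-slip = heave / cos(dip) = 5.80 m / cos(25°) = 6.400 m
rate = 6.400 m / 178 years = 0.0360 m/yr = 36 m/kyr

36 m/kyr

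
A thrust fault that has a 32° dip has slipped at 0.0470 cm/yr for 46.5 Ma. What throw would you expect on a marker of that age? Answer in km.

11.6 km

dip-slip = rate × time = 0.0470 cm/yr × 46.5 Ma = 21860 m
throw = dip-slip × sin(dip) = 21860 × sin(32°) = 11600 m = 11.6 km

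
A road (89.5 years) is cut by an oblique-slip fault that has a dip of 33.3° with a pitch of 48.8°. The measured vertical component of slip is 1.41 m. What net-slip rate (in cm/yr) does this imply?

dip-slip = throw / sin(dip) = 1.41 / sin(33.3°) = 2.568 m
net slip = dip-slip / sin(rake) = 2.568 / sin(48.8°) = 3.413 m
rate = 3.413 m / 89.5 years = 0.0381 m/yr = 3.81 cm/yr

3.81 cm/yr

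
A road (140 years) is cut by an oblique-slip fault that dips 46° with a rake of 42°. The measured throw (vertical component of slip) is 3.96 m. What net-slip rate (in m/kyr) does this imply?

58.8 m/kyr

dip-slip = throw / sin(dip) = 3.96 / sin(46°) = 5.505 m
net slip = dip-slip / sin(rake) = 5.505 / sin(42°) = 8.227 m
rate = 8.227 m / 140 years = 0.0588 m/yr = 58.8 m/kyr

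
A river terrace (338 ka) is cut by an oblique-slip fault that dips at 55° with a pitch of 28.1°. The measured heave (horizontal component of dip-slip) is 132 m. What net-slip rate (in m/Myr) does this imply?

1450 m/Myr

dip-slip = heave / cos(dip) = 132 / cos(55°) = 230.1 m
net slip = dip-slip / sin(rake) = 230.1 / sin(28.1°) = 488.6 m
rate = 488.6 m / 338 ka = 0.00145 m/yr = 1450 m/Myr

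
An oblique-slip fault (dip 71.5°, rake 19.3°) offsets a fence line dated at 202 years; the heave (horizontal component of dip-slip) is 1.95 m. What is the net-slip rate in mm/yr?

dip-slip = heave / cos(dip) = 1.95 / cos(71.5°) = 6.146 m
net slip = dip-slip / sin(rake) = 6.146 / sin(19.3°) = 18.59 m
rate = 18.59 m / 202 years = 0.0920 m/yr = 92 mm/yr

92 mm/yr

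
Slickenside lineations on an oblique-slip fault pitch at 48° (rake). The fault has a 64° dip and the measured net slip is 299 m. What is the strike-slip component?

strike-slip = net slip × cos(rake) = 299 m × cos(48°) = 200 m

200 m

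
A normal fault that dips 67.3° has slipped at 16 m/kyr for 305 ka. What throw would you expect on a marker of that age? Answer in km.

dip-slip = rate × time = 16 m/kyr × 305 ka = 4880 m
throw = dip-slip × sin(dip) = 4880 × sin(67.3°) = 4500 m = 4.50 km

4.50 km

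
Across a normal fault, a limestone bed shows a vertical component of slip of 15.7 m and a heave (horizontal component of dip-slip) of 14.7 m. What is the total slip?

net slip = √(throw² + heave²) = √(15.7² + 14.7²) = 21.5 m

21.5 m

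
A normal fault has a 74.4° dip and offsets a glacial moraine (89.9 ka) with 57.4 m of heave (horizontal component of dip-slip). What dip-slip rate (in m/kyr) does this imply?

2.37 m/kyr

dip-slip = heave / cos(dip) = 57.4 m / cos(74.4°) = 213.4 m
rate = 213.4 m / 89.9 ka = 0.00237 m/yr = 2.37 m/kyr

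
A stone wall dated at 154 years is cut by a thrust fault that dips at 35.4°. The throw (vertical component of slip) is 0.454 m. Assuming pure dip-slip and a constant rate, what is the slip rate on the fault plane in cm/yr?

0.509 cm/yr

dip-slip = throw / sin(dip) = 0.454 m / sin(35.4°) = 0.7837 m
rate = 0.7837 m / 154 years = 0.00509 m/yr = 0.509 cm/yr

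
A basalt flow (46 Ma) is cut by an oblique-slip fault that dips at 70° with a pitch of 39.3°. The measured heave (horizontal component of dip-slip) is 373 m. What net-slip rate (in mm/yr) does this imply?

0.0374 mm/yr

dip-slip = heave / cos(dip) = 373 / cos(70°) = 1091 m
net slip = dip-slip / sin(rake) = 1091 / sin(39.3°) = 1722 m
rate = 1722 m / 46 Ma = 0.0000374 m/yr = 0.0374 mm/yr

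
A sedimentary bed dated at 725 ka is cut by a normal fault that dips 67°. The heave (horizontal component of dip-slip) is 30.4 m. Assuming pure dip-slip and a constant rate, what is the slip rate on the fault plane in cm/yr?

0.0107 cm/yr

dip-slip = heave / cos(dip) = 30.4 m / cos(67°) = 77.80 m
rate = 77.80 m / 725 ka = 0.000107 m/yr = 0.0107 cm/yr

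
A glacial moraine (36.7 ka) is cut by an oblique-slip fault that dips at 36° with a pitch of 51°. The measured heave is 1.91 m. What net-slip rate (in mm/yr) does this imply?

dip-slip = heave / cos(dip) = 1.91 / cos(36°) = 2.361 m
net slip = dip-slip / sin(rake) = 2.361 / sin(51°) = 3.038 m
rate = 3.038 m / 36.7 ka = 0.0000828 m/yr = 0.0828 mm/yr

0.0828 mm/yr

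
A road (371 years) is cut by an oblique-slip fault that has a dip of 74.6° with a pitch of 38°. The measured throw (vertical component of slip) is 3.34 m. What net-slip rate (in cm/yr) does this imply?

dip-slip = throw / sin(dip) = 3.34 / sin(74.6°) = 3.464 m
net slip = dip-slip / sin(rake) = 3.464 / sin(38°) = 5.627 m
rate = 5.627 m / 371 years = 0.0152 m/yr = 1.52 cm/yr

1.52 cm/yr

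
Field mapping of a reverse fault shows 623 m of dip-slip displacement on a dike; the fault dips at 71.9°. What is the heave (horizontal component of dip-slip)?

heave = dip-slip × cos(dip) = 623 m × cos(71.9°) = 194 m

194 m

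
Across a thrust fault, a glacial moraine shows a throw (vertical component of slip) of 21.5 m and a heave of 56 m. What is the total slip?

60 m

net slip = √(throw² + heave²) = √(21.5² + 56²) = 60 m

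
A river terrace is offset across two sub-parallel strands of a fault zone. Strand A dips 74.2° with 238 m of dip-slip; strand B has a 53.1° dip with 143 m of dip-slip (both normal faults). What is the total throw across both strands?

343 m

throw_A = 238 × sin(74.2°) = 229 m
throw_B = 143 × sin(53.1°) = 114.4 m
total = 229 + 114.4 = 343 m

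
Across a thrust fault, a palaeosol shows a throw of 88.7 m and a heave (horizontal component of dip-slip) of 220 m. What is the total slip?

237 m

net slip = √(throw² + heave²) = √(88.7² + 220²) = 237 m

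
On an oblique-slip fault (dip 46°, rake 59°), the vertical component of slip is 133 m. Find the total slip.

216 m

dip-slip = throw / sin(dip) = 133 / sin(46°) = 184.9 m
net slip = dip-slip / sin(rake) = 184.9 / sin(59°) = 216 m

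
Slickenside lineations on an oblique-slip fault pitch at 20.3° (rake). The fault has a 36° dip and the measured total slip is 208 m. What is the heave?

dip-slip = net slip × sin(rake) = 208 m × sin(20.3°) = 72.16 m
heave = dip-slip × cos(dip) = 72.16 × cos(36°) = 58.4 m

58.4 m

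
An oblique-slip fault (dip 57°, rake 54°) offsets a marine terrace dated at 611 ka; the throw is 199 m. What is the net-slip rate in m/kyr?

dip-slip = throw / sin(dip) = 199 / sin(57°) = 237.3 m
net slip = dip-slip / sin(rake) = 237.3 / sin(54°) = 293.3 m
rate = 293.3 m / 611 ka = 0.000480 m/yr = 0.480 m/kyr

0.480 m/kyr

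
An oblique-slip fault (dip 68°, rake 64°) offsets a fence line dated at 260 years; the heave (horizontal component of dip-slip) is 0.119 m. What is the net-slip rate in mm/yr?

1.36 mm/yr

dip-slip = heave / cos(dip) = 0.119 / cos(68°) = 0.3177 m
net slip = dip-slip / sin(rake) = 0.3177 / sin(64°) = 0.3534 m
rate = 0.3534 m / 260 years = 0.00136 m/yr = 1.36 mm/yr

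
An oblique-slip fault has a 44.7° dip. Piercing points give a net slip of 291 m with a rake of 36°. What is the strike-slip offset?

strike-slip = net slip × cos(rake) = 291 m × cos(36°) = 235 m

235 m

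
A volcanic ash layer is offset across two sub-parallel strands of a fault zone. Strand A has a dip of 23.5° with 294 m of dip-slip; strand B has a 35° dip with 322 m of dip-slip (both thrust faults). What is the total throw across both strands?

throw_A = 294 × sin(23.5°) = 117.2 m
throw_B = 322 × sin(35°) = 184.7 m
total = 117.2 + 184.7 = 302 m

302 m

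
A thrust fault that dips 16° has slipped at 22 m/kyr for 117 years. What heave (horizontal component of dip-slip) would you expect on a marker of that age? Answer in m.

dip-slip = rate × time = 22 m/kyr × 117 years = 2.574 m
heave = dip-slip × cos(dip) = 2.574 × cos(16°) = 2.47 m

2.47 m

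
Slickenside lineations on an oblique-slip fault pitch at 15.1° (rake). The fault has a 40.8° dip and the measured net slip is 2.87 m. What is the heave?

dip-slip = net slip × sin(rake) = 2.87 m × sin(15.1°) = 0.7476 m
heave = dip-slip × cos(dip) = 0.7476 × cos(40.8°) = 0.566 m

0.566 m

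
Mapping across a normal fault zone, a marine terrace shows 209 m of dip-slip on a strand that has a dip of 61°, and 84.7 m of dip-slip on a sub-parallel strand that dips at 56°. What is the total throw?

253 m

throw_A = 209 × sin(61°) = 182.8 m
throw_B = 84.7 × sin(56°) = 70.22 m
total = 182.8 + 70.22 = 253 m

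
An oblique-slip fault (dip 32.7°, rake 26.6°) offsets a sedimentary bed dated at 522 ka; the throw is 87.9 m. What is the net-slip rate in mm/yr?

dip-slip = throw / sin(dip) = 87.9 / sin(32.7°) = 162.7 m
net slip = dip-slip / sin(rake) = 162.7 / sin(26.6°) = 363.4 m
rate = 363.4 m / 522 ka = 0.000696 m/yr = 0.696 mm/yr

0.696 mm/yr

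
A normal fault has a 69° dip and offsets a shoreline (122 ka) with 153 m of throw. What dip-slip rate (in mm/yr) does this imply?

dip-slip = throw / sin(dip) = 153 m / sin(69°) = 163.9 m
rate = 163.9 m / 122 ka = 0.00134 m/yr = 1.34 mm/yr

1.34 mm/yr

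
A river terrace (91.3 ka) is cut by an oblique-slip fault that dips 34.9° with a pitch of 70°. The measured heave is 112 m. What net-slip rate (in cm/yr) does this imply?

dip-slip = heave / cos(dip) = 112 / cos(34.9°) = 136.6 m
net slip = dip-slip / sin(rake) = 136.6 / sin(70°) = 145.3 m
rate = 145.3 m / 91.3 ka = 0.00159 m/yr = 0.159 cm/yr

0.159 cm/yr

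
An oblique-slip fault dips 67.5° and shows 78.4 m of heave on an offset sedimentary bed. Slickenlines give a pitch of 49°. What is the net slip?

271 m

dip-slip = heave / cos(dip) = 78.4 / cos(67.5°) = 204.9 m
net slip = dip-slip / sin(rake) = 204.9 / sin(49°) = 271 m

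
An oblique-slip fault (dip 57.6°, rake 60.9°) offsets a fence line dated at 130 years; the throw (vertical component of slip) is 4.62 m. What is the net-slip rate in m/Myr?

dip-slip = throw / sin(dip) = 4.62 / sin(57.6°) = 5.472 m
net slip = dip-slip / sin(rake) = 5.472 / sin(60.9°) = 6.262 m
rate = 6.262 m / 130 years = 0.0482 m/yr = 48200 m/Myr

48200 m/Myr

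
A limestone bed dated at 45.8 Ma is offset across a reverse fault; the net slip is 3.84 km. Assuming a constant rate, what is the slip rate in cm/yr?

rate = 3.84 km / 45.8 Ma = 0.0000838 m/yr = 0.00838 cm/yr

0.00838 cm/yr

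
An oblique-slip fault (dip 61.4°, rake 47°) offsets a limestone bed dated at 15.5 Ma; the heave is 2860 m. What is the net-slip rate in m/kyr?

0.527 m/kyr

dip-slip = heave / cos(dip) = 2860 / cos(61.4°) = 5975 m
net slip = dip-slip / sin(rake) = 5975 / sin(47°) = 8169 m
rate = 8169 m / 15.5 Ma = 0.000527 m/yr = 0.527 m/kyr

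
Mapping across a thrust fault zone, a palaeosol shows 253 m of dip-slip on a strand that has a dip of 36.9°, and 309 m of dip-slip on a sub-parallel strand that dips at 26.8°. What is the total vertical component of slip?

throw_A = 253 × sin(36.9°) = 151.9 m
throw_B = 309 × sin(26.8°) = 139.3 m
total = 151.9 + 139.3 = 291 m

291 m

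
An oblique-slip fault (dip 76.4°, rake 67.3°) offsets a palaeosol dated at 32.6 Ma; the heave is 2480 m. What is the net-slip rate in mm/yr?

0.351 mm/yr

dip-slip = heave / cos(dip) = 2480 / cos(76.4°) = 10550 m
net slip = dip-slip / sin(rake) = 10550 / sin(67.3°) = 11430 m
rate = 11430 m / 32.6 Ma = 0.000351 m/yr = 0.351 mm/yr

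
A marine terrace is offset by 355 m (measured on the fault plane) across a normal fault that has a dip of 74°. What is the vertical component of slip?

throw = dip-slip × sin(dip) = 355 m × sin(74°) = 341 m

341 m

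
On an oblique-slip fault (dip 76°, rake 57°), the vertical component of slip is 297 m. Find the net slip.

dip-slip = throw / sin(dip) = 297 / sin(76°) = 306.1 m
net slip = dip-slip / sin(rake) = 306.1 / sin(57°) = 365 m

365 m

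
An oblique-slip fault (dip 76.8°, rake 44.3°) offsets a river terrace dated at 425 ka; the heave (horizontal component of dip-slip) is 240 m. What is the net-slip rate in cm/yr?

0.354 cm/yr

dip-slip = heave / cos(dip) = 240 / cos(76.8°) = 1051 m
net slip = dip-slip / sin(rake) = 1051 / sin(44.3°) = 1505 m
rate = 1505 m / 425 ka = 0.00354 m/yr = 0.354 cm/yr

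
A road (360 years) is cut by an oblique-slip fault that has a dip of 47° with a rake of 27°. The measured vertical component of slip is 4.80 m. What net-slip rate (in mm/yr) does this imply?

dip-slip = throw / sin(dip) = 4.80 / sin(47°) = 6.563 m
net slip = dip-slip / sin(rake) = 6.563 / sin(27°) = 14.46 m
rate = 14.46 m / 360 years = 0.0402 m/yr = 40.2 mm/yr

40.2 mm/yr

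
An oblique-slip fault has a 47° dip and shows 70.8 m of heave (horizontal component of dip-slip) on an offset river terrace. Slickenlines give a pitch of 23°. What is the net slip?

dip-slip = heave / cos(dip) = 70.8 / cos(47°) = 103.8 m
net slip = dip-slip / sin(rake) = 103.8 / sin(23°) = 266 m

266 m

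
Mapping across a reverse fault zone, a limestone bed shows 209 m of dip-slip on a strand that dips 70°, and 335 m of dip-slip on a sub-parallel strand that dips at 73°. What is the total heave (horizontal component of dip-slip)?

heave_A = 209 × cos(70°) = 71.48 m
heave_B = 335 × cos(73°) = 97.94 m
total = 71.48 + 97.94 = 169 m

169 m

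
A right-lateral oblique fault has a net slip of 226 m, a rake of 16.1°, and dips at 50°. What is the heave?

dip-slip = net slip × sin(rake) = 226 m × sin(16.1°) = 62.67 m
heave = dip-slip × cos(dip) = 62.67 × cos(50°) = 40.3 m

40.3 m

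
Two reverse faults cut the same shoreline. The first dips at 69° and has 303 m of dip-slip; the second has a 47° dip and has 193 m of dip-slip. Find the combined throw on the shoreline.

throw_A = 303 × sin(69°) = 282.9 m
throw_B = 193 × sin(47°) = 141.2 m
total = 282.9 + 141.2 = 424 m

424 m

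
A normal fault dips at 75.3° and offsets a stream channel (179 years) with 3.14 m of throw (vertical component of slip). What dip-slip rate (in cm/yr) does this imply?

dip-slip = throw / sin(dip) = 3.14 m / sin(75.3°) = 3.246 m
rate = 3.246 m / 179 years = 0.0181 m/yr = 1.81 cm/yr

1.81 cm/yr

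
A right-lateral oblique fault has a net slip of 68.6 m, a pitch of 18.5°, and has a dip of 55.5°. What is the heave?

12.3 m

dip-slip = net slip × sin(rake) = 68.6 m × sin(18.5°) = 21.77 m
heave = dip-slip × cos(dip) = 21.77 × cos(55.5°) = 12.3 m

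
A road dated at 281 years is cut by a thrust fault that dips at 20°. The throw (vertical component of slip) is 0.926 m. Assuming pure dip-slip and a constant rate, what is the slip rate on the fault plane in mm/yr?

dip-slip = throw / sin(dip) = 0.926 m / sin(20°) = 2.707 m
rate = 2.707 m / 281 years = 0.00964 m/yr = 9.64 mm/yr

9.64 mm/yr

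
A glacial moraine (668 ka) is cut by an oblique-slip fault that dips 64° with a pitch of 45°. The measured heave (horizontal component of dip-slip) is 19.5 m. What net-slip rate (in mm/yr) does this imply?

0.0942 mm/yr

dip-slip = heave / cos(dip) = 19.5 / cos(64°) = 44.48 m
net slip = dip-slip / sin(rake) = 44.48 / sin(45°) = 62.91 m
rate = 62.91 m / 668 ka = 0.0000942 m/yr = 0.0942 mm/yr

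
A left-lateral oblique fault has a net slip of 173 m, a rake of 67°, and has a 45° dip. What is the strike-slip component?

strike-slip = net slip × cos(rake) = 173 m × cos(67°) = 67.6 m

67.6 m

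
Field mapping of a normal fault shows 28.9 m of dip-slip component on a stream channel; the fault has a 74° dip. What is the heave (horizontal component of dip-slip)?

heave = dip-slip × cos(dip) = 28.9 m × cos(74°) = 7.97 m

7.97 m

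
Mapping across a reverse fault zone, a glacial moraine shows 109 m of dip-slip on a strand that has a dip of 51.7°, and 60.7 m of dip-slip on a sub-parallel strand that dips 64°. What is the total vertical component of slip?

throw_A = 109 × sin(51.7°) = 85.54 m
throw_B = 60.7 × sin(64°) = 54.56 m
total = 85.54 + 54.56 = 140 m

140 m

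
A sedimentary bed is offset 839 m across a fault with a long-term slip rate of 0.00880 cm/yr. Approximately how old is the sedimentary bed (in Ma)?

9.53 Ma

age = offset / rate = 839 m / (0.00880 cm/yr) = 9.53e+06 yr = 9.53 Ma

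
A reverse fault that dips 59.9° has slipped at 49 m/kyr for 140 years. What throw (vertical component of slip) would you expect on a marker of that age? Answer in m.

5.93 m

dip-slip = rate × time = 49 m/kyr × 140 years = 6.860 m
throw = dip-slip × sin(dip) = 6.860 × sin(59.9°) = 5.93 m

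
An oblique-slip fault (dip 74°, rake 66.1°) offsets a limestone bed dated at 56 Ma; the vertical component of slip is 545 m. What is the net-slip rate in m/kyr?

dip-slip = throw / sin(dip) = 545 / sin(74°) = 567 m
net slip = dip-slip / sin(rake) = 567 / sin(66.1°) = 620.1 m
rate = 620.1 m / 56 Ma = 0.0000111 m/yr = 0.0111 m/kyr

0.0111 m/kyr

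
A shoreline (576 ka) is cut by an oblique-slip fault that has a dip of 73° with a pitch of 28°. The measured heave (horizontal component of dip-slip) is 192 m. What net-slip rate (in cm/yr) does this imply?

dip-slip = heave / cos(dip) = 192 / cos(73°) = 656.7 m
net slip = dip-slip / sin(rake) = 656.7 / sin(28°) = 1399 m
rate = 1399 m / 576 ka = 0.00243 m/yr = 0.243 cm/yr

0.243 cm/yr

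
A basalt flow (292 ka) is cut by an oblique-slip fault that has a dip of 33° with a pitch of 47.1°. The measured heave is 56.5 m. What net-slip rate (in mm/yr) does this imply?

0.315 mm/yr

dip-slip = heave / cos(dip) = 56.5 / cos(33°) = 67.37 m
net slip = dip-slip / sin(rake) = 67.37 / sin(47.1°) = 91.97 m
rate = 91.97 m / 292 ka = 0.000315 m/yr = 0.315 mm/yr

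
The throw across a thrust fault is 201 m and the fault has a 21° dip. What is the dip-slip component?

561 m

dip-slip = throw / sin(dip) = 201 / sin(21°) = 561 m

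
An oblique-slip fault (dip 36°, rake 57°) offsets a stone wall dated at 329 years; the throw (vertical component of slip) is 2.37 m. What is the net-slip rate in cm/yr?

1.46 cm/yr

dip-slip = throw / sin(dip) = 2.37 / sin(36°) = 4.032 m
net slip = dip-slip / sin(rake) = 4.032 / sin(57°) = 4.808 m
rate = 4.808 m / 329 years = 0.0146 m/yr = 1.46 cm/yr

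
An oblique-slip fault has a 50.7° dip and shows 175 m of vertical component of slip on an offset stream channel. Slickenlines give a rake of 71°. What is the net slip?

239 m

dip-slip = throw / sin(dip) = 175 / sin(50.7°) = 226.1 m
net slip = dip-slip / sin(rake) = 226.1 / sin(71°) = 239 m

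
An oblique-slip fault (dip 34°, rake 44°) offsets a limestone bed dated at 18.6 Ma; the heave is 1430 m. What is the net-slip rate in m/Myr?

133 m/Myr

dip-slip = heave / cos(dip) = 1430 / cos(34°) = 1725 m
net slip = dip-slip / sin(rake) = 1725 / sin(44°) = 2483 m
rate = 2483 m / 18.6 Ma = 0.000133 m/yr = 133 m/Myr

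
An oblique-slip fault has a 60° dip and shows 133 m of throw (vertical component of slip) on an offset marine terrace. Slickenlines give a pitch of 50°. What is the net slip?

dip-slip = throw / sin(dip) = 133 / sin(60°) = 153.6 m
net slip = dip-slip / sin(rake) = 153.6 / sin(50°) = 200 m

200 m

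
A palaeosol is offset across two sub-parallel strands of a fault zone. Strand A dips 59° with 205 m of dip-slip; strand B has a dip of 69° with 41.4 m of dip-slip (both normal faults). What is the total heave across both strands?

heave_A = 205 × cos(59°) = 105.6 m
heave_B = 41.4 × cos(69°) = 14.84 m
total = 105.6 + 14.84 = 120 m

120 m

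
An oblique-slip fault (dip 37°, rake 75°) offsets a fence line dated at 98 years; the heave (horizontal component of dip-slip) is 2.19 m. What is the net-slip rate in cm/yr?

dip-slip = heave / cos(dip) = 2.19 / cos(37°) = 2.742 m
net slip = dip-slip / sin(rake) = 2.742 / sin(75°) = 2.839 m
rate = 2.839 m / 98 years = 0.0290 m/yr = 2.90 cm/yr

2.90 cm/yr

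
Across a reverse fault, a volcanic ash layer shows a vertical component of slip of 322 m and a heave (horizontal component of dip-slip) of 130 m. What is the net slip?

347 m

net slip = √(throw² + heave²) = √(322² + 130²) = 347 m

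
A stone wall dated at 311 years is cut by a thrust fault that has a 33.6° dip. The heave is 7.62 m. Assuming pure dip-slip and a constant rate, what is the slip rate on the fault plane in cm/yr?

dip-slip = heave / cos(dip) = 7.62 m / cos(33.6°) = 9.149 m
rate = 9.149 m / 311 years = 0.0294 m/yr = 2.94 cm/yr

2.94 cm/yr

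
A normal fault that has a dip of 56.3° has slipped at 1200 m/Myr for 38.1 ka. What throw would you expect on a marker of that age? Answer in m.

dip-slip = rate × time = 1200 m/Myr × 38.1 ka = 45.72 m
throw = dip-slip × sin(dip) = 45.72 × sin(56.3°) = 38 m

38 m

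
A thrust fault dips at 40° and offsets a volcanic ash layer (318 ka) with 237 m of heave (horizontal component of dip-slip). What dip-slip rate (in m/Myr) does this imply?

dip-slip = heave / cos(dip) = 237 m / cos(40°) = 309.4 m
rate = 309.4 m / 318 ka = 0.000973 m/yr = 973 m/Myr

973 m/Myr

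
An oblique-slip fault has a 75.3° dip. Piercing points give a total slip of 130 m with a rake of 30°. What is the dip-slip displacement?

65 m

dip-slip = net slip × sin(rake) = 130 m × sin(30°) = 65 m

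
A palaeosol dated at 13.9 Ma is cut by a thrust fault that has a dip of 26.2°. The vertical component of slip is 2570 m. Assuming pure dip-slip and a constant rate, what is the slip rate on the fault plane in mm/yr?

0.419 mm/yr

dip-slip = throw / sin(dip) = 2570 m / sin(26.2°) = 5821 m
rate = 5821 m / 13.9 Ma = 0.000419 m/yr = 0.419 mm/yr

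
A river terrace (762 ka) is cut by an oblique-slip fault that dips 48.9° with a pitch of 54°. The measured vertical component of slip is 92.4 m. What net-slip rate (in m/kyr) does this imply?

dip-slip = throw / sin(dip) = 92.4 / sin(48.9°) = 122.6 m
net slip = dip-slip / sin(rake) = 122.6 / sin(54°) = 151.6 m
rate = 151.6 m / 762 ka = 0.000199 m/yr = 0.199 m/kyr

0.199 m/kyr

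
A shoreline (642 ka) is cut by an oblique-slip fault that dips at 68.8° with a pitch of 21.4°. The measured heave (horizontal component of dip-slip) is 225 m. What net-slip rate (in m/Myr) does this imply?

dip-slip = heave / cos(dip) = 225 / cos(68.8°) = 622.2 m
net slip = dip-slip / sin(rake) = 622.2 / sin(21.4°) = 1705 m
rate = 1705 m / 642 ka = 0.00266 m/yr = 2660 m/Myr

2660 m/Myr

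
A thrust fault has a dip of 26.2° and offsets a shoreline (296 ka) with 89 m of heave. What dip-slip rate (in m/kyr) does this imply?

dip-slip = heave / cos(dip) = 89 m / cos(26.2°) = 99.19 m
rate = 99.19 m / 296 ka = 0.000335 m/yr = 0.335 m/kyr

0.335 m/kyr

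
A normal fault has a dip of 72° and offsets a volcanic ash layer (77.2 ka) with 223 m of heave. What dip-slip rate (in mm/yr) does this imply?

9.35 mm/yr

dip-slip = heave / cos(dip) = 223 m / cos(72°) = 721.6 m
rate = 721.6 m / 77.2 ka = 0.00935 m/yr = 9.35 mm/yr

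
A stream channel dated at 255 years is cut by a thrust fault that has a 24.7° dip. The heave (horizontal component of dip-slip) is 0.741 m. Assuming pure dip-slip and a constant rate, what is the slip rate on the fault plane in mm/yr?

dip-slip = heave / cos(dip) = 0.741 m / cos(24.7°) = 0.8156 m
rate = 0.8156 m / 255 years = 0.00320 m/yr = 3.20 mm/yr

3.20 mm/yr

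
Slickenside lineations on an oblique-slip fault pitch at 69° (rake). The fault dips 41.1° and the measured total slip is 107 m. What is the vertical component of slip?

65.7 m

dip-slip = net slip × sin(rake) = 107 m × sin(69°) = 99.89 m
throw = dip-slip × sin(dip) = 99.89 × sin(41.1°) = 65.7 m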